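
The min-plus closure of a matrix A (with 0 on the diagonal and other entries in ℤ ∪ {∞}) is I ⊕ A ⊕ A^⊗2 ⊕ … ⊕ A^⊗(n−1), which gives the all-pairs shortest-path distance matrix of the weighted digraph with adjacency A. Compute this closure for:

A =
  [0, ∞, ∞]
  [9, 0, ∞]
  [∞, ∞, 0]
Closure =
  [0, ∞, ∞]
  [9, 0, ∞]
  [∞, ∞, 0]

This is the Floyd-Warshall all-pairs shortest-path computation. For each intermediate vertex k = 0, 1, …, 2, update dist[i][j] ← min(dist[i][j], dist[i][k] + dist[k][j]). The final matrix gives, for each (i, j), the minimum total weight of any directed path from i to j (possibly empty when i = j).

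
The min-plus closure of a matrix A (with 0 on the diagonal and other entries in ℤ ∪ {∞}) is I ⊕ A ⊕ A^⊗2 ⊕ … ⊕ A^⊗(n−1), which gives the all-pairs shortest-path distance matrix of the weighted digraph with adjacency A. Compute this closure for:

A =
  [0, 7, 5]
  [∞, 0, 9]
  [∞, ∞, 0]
Closure =
  [0, 7, 5]
  [∞, 0, 9]
  [∞, ∞, 0]

This is the Floyd-Warshall all-pairs shortest-path computation. For each intermediate vertex k = 0, 1, …, 2, update dist[i][j] ← min(dist[i][j], dist[i][k] + dist[k][j]). The final matrix gives, for each (i, j), the minimum total weight of any directed path from i to j (possibly empty when i = j).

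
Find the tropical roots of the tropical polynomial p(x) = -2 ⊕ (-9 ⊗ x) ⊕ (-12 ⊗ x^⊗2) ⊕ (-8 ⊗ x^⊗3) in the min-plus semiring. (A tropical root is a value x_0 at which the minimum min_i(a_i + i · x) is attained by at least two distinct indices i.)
Roots: {-4, 3, 7}

Each tropical root is a break point of the lower envelope of the lines y = a_i + i · x (there are 4 lines, with slopes 0, 1, ..., 3). Only the lines that attain the minimum somewhere contribute to roots; other lines are dominated. Here the surviving (envelope) indices are i = 3, i = 2, i = 1, i = 0.
Intersections between consecutive envelope lines give the roots: for adjacent envelope indices i < j the intersection is x = (a_i − a_j) / (j − i). Reading off the sorted break points: {-4, 3, 7}.
Verification: at each break x_0, at least two indices attain the minimum of min_i(a_i + i · x_0).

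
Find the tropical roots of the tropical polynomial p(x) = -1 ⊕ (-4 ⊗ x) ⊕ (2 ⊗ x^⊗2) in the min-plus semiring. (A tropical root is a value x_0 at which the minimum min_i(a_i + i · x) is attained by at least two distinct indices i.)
Roots: {-6, 3}

Each tropical root is a break point of the lower envelope of the lines y = a_i + i · x (there are 3 lines, with slopes 0, 1, ..., 2). Only the lines that attain the minimum somewhere contribute to roots; other lines are dominated. Here the surviving (envelope) indices are i = 2, i = 1, i = 0.
Intersections between consecutive envelope lines give the roots: for adjacent envelope indices i < j the intersection is x = (a_i − a_j) / (j − i). Reading off the sorted break points: {-6, 3}.
Verification: at each break x_0, at least two indices attain the minimum of min_i(a_i + i · x_0).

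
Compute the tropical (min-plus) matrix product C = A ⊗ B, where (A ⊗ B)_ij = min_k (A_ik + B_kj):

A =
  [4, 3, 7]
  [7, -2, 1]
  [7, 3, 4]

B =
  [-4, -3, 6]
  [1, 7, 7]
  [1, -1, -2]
A ⊗ B =
  [0, 1, 5]
  [-1, 0, -1]
  [3, 3, 2]

Apply the min-plus product entry-by-entry:
  C[0][0] = min over k of (A[0][0] + B[0][0] = 4 + -4 = 0, A[0][1] + B[1][0] = 3 + 1 = 4, A[0][2] + B[2][0] = 7 + 1 = 8) = 0 (attained at k = 0)
  C[0][1] = min over k of (A[0][0] + B[0][1] = 4 + -3 = 1, A[0][1] + B[1][1] = 3 + 7 = 10, A[0][2] + B[2][1] = 7 + -1 = 6) = 1 (attained at k = 0)
  C[0][2] = min over k of (A[0][0] + B[0][2] = 4 + 6 = 10, A[0][1] + B[1][2] = 3 + 7 = 10, A[0][2] + B[2][2] = 7 + -2 = 5) = 5 (attained at k = 2)
  C[1][0] = min over k of (A[1][0] + B[0][0] = 7 + -4 = 3, A[1][1] + B[1][0] = -2 + 1 = -1, A[1][2] + B[2][0] = 1 + 1 = 2) = -1 (attained at k = 1)
  C[1][1] = min over k of (A[1][0] + B[0][1] = 7 + -3 = 4, A[1][1] + B[1][1] = -2 + 7 = 5, A[1][2] + B[2][1] = 1 + -1 = 0) = 0 (attained at k = 2)
  C[1][2] = min over k of (A[1][0] + B[0][2] = 7 + 6 = 13, A[1][1] + B[1][2] = -2 + 7 = 5, A[1][2] + B[2][2] = 1 + -2 = -1) = -1 (attained at k = 2)
  C[2][0] = min over k of (A[2][0] + B[0][0] = 7 + -4 = 3, A[2][1] + B[1][0] = 3 + 1 = 4, A[2][2] + B[2][0] = 4 + 1 = 5) = 3 (attained at k = 0)
  C[2][1] = min over k of (A[2][0] + B[0][1] = 7 + -3 = 4, A[2][1] + B[1][1] = 3 + 7 = 10, A[2][2] + B[2][1] = 4 + -1 = 3) = 3 (attained at k = 2)
  C[2][2] = min over k of (A[2][0] + B[0][2] = 7 + 6 = 13, A[2][1] + B[1][2] = 3 + 7 = 10, A[2][2] + B[2][2] = 4 + -2 = 2) = 2 (attained at k = 2)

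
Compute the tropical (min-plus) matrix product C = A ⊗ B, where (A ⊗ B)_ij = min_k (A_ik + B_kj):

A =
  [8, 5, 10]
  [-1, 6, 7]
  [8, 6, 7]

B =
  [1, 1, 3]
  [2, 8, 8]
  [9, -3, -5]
A ⊗ B =
  [7, 7, 5]
  [0, 0, 2]
  [8, 4, 2]

Apply the min-plus product entry-by-entry:
  C[0][0] = min over k of (A[0][0] + B[0][0] = 8 + 1 = 9, A[0][1] + B[1][0] = 5 + 2 = 7, A[0][2] + B[2][0] = 10 + 9 = 19) = 7 (attained at k = 1)
  C[0][1] = min over k of (A[0][0] + B[0][1] = 8 + 1 = 9, A[0][1] + B[1][1] = 5 + 8 = 13, A[0][2] + B[2][1] = 10 + -3 = 7) = 7 (attained at k = 2)
  C[0][2] = min over k of (A[0][0] + B[0][2] = 8 + 3 = 11, A[0][1] + B[1][2] = 5 + 8 = 13, A[0][2] + B[2][2] = 10 + -5 = 5) = 5 (attained at k = 2)
  C[1][0] = min over k of (A[1][0] + B[0][0] = -1 + 1 = 0, A[1][1] + B[1][0] = 6 + 2 = 8, A[1][2] + B[2][0] = 7 + 9 = 16) = 0 (attained at k = 0)
  C[1][1] = min over k of (A[1][0] + B[0][1] = -1 + 1 = 0, A[1][1] + B[1][1] = 6 + 8 = 14, A[1][2] + B[2][1] = 7 + -3 = 4) = 0 (attained at k = 0)
  C[1][2] = min over k of (A[1][0] + B[0][2] = -1 + 3 = 2, A[1][1] + B[1][2] = 6 + 8 = 14, A[1][2] + B[2][2] = 7 + -5 = 2) = 2 (attained at k = 0)
  C[2][0] = min over k of (A[2][0] + B[0][0] = 8 + 1 = 9, A[2][1] + B[1][0] = 6 + 2 = 8, A[2][2] + B[2][0] = 7 + 9 = 16) = 8 (attained at k = 1)
  C[2][1] = min over k of (A[2][0] + B[0][1] = 8 + 1 = 9, A[2][1] + B[1][1] = 6 + 8 = 14, A[2][2] + B[2][1] = 7 + -3 = 4) = 4 (attained at k = 2)
  C[2][2] = min over k of (A[2][0] + B[0][2] = 8 + 3 = 11, A[2][1] + B[1][2] = 6 + 8 = 14, A[2][2] + B[2][2] = 7 + -5 = 2) = 2 (attained at k = 2)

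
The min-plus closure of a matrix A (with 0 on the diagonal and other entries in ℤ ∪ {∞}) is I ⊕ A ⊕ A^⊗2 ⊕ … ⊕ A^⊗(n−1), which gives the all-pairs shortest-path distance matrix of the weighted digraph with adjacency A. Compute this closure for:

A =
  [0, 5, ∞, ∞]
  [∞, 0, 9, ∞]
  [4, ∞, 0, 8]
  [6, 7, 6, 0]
Closure =
  [0, 5, 14, 22]
  [13, 0, 9, 17]
  [4, 9, 0, 8]
  [6, 7, 6, 0]

This is the Floyd-Warshall all-pairs shortest-path computation. For each intermediate vertex k = 0, 1, …, 3, update dist[i][j] ← min(dist[i][j], dist[i][k] + dist[k][j]). The final matrix gives, for each (i, j), the minimum total weight of any directed path from i to j (possibly empty when i = j).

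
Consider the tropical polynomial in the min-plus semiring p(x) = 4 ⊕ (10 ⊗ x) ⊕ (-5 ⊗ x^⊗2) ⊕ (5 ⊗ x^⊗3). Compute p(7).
p(7) = 4

A tropical monomial a ⊗ x^⊗i evaluates to a + i · x. Evaluating each term at x = 7:
  Term 0 contributes 4 + 0 · 7 = 4
  Term 1 contributes 10 + 1 · 7 = 17
  Term 2 contributes -5 + 2 · 7 = 9
  Term 3 contributes 5 + 3 · 7 = 26
p(7) = ⊕ of these = min[4, 17, 9, 26] = 4.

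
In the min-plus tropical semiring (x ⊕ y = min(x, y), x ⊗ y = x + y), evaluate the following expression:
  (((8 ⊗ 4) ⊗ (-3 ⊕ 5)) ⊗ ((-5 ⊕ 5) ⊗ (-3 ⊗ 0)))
(((8 ⊗ 4) ⊗ (-3 ⊕ 5)) ⊗ ((-5 ⊕ 5) ⊗ (-3 ⊗ 0))) = 1

Expand innermost to outermost. Recall ⊕ takes the minimum of its arguments and ⊗ takes their sum. Working out the expression (((8 ⊗ 4) ⊗ (-3 ⊕ 5)) ⊗ ((-5 ⊕ 5) ⊗ (-3 ⊗ 0))) gives 1.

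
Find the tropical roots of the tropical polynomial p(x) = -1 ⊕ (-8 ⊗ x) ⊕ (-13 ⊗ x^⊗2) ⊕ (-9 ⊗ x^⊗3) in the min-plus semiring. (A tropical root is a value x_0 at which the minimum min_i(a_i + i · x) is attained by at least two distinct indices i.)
Roots: {-4, 5, 7}

Each tropical root is a break point of the lower envelope of the lines y = a_i + i · x (there are 4 lines, with slopes 0, 1, ..., 3). Only the lines that attain the minimum somewhere contribute to roots; other lines are dominated. Here the surviving (envelope) indices are i = 3, i = 2, i = 1, i = 0.
Intersections between consecutive envelope lines give the roots: for adjacent envelope indices i < j the intersection is x = (a_i − a_j) / (j − i). Reading off the sorted break points: {-4, 5, 7}.
Verification: at each break x_0, at least two indices attain the minimum of min_i(a_i + i · x_0).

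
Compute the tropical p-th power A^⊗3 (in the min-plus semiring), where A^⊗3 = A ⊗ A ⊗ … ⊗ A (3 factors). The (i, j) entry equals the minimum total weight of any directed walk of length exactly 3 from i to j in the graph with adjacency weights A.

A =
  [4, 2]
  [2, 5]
A^⊗3 =
  [8, 6]
  [6, 8]

Each entry (A^⊗3)_ij equals the minimum over all length-3 walks i = v_0 → v_1 → … → v_3 = j of Σ_t A[v_t][v_{t+1}]. For example, for (i, j) = (0, 1) we minimise over 4 possible intermediate vertex sequences; the minimum is 6, attained along the walk 0 → 1 → 0 → 1.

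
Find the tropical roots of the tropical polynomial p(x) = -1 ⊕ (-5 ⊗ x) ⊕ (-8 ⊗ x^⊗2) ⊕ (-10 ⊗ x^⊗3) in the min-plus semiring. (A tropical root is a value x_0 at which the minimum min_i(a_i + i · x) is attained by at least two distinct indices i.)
Roots: {2, 3, 4}

Each tropical root is a break point of the lower envelope of the lines y = a_i + i · x (there are 4 lines, with slopes 0, 1, ..., 3). Only the lines that attain the minimum somewhere contribute to roots; other lines are dominated. Here the surviving (envelope) indices are i = 3, i = 2, i = 1, i = 0.
Intersections between consecutive envelope lines give the roots: for adjacent envelope indices i < j the intersection is x = (a_i − a_j) / (j − i). Reading off the sorted break points: {2, 3, 4}.
Verification: at each break x_0, at least two indices attain the minimum of min_i(a_i + i · x_0).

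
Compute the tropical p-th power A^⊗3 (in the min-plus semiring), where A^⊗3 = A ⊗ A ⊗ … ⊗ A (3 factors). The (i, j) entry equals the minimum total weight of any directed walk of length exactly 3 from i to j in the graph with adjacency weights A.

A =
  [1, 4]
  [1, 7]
A^⊗3 =
  [3, 6]
  [3, 6]

Each entry (A^⊗3)_ij equals the minimum over all length-3 walks i = v_0 → v_1 → … → v_3 = j of Σ_t A[v_t][v_{t+1}]. For example, for (i, j) = (0, 1) we minimise over 4 possible intermediate vertex sequences; the minimum is 6, attained along the walk 0 → 0 → 0 → 1.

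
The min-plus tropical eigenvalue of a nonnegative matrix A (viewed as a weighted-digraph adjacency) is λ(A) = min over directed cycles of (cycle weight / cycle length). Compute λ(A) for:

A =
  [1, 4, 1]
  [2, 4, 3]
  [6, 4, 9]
λ(A) = 1

Enumerate directed cycles and compute their means (weight / length). Sample:
  cycle 0 → 0: weight = 1, length = 1, mean = 1/1 ≈ 1.000
  cycle 1 → 1: weight = 4, length = 1, mean = 4/1 ≈ 4.000
  cycle 2 → 2: weight = 9, length = 1, mean = 9/1 ≈ 9.000
  cycle 0 → 1 → 0: weight = 6, length = 2, mean = 6/2 ≈ 3.000
  cycle 0 → 2 → 0: weight = 7, length = 2, mean = 7/2 ≈ 3.500
  cycle 1 → 0 → 1: weight = 6, length = 2, mean = 6/2 ≈ 3.000
Minimum mean = 1.000, attained e.g. along the cycle 0 → 0 with weight 1 and length 1. So λ(A) = 1/1 = 1.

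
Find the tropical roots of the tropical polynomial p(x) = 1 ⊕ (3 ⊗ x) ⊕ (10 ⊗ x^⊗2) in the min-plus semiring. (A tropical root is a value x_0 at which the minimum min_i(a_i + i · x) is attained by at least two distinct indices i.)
Roots: {-7, -2}

Each tropical root is a break point of the lower envelope of the lines y = a_i + i · x (there are 3 lines, with slopes 0, 1, ..., 2). Only the lines that attain the minimum somewhere contribute to roots; other lines are dominated. Here the surviving (envelope) indices are i = 2, i = 1, i = 0.
Intersections between consecutive envelope lines give the roots: for adjacent envelope indices i < j the intersection is x = (a_i − a_j) / (j − i). Reading off the sorted break points: {-7, -2}.
Verification: at each break x_0, at least two indices attain the minimum of min_i(a_i + i · x_0).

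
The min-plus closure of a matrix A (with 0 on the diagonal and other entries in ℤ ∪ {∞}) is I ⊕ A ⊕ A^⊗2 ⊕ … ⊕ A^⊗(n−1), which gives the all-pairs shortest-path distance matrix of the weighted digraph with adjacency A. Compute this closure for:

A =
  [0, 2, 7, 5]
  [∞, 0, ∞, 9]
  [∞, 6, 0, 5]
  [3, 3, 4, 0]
Closure =
  [0, 2, 7, 5]
  [12, 0, 13, 9]
  [8, 6, 0, 5]
  [3, 3, 4, 0]

This is the Floyd-Warshall all-pairs shortest-path computation. For each intermediate vertex k = 0, 1, …, 3, update dist[i][j] ← min(dist[i][j], dist[i][k] + dist[k][j]). The final matrix gives, for each (i, j), the minimum total weight of any directed path from i to j (possibly empty when i = j).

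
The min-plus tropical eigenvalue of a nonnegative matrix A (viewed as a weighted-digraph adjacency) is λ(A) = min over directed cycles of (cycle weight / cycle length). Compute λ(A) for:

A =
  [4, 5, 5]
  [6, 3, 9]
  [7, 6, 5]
λ(A) = 3

Enumerate directed cycles and compute their means (weight / length). Sample:
  cycle 0 → 0: weight = 4, length = 1, mean = 4/1 ≈ 4.000
  cycle 1 → 1: weight = 3, length = 1, mean = 3/1 ≈ 3.000
  cycle 2 → 2: weight = 5, length = 1, mean = 5/1 ≈ 5.000
  cycle 0 → 1 → 0: weight = 11, length = 2, mean = 11/2 ≈ 5.500
  cycle 0 → 2 → 0: weight = 12, length = 2, mean = 12/2 ≈ 6.000
  cycle 1 → 0 → 1: weight = 11, length = 2, mean = 11/2 ≈ 5.500
Minimum mean = 3.000, attained e.g. along the cycle 1 → 1 with weight 3 and length 1. So λ(A) = 3/1 = 3.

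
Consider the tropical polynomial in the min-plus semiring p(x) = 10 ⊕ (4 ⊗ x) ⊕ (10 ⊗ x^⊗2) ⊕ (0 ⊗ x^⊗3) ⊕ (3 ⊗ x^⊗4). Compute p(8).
p(8) = 10

A tropical monomial a ⊗ x^⊗i evaluates to a + i · x. Evaluating each term at x = 8:
  Term 0 contributes 10 + 0 · 8 = 10
  Term 1 contributes 4 + 1 · 8 = 12
  Term 2 contributes 10 + 2 · 8 = 26
  Term 3 contributes 0 + 3 · 8 = 24
  Term 4 contributes 3 + 4 · 8 = 35
p(8) = ⊕ of these = min[10, 12, 26, 24, 35] = 10.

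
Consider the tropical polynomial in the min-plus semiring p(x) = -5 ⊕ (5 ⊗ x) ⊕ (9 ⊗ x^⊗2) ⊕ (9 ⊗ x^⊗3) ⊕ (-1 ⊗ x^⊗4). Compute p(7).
p(7) = -5

A tropical monomial a ⊗ x^⊗i evaluates to a + i · x. Evaluating each term at x = 7:
  Term 0 contributes -5 + 0 · 7 = -5
  Term 1 contributes 5 + 1 · 7 = 12
  Term 2 contributes 9 + 2 · 7 = 23
  Term 3 contributes 9 + 3 · 7 = 30
  Term 4 contributes -1 + 4 · 7 = 27
p(7) = ⊕ of these = min[-5, 12, 23, 30, 27] = -5.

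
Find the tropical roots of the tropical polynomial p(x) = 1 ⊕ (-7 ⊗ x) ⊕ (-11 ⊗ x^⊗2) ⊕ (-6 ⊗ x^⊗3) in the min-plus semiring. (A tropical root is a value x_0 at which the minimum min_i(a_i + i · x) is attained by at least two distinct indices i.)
Roots: {-5, 4, 8}

Each tropical root is a break point of the lower envelope of the lines y = a_i + i · x (there are 4 lines, with slopes 0, 1, ..., 3). Only the lines that attain the minimum somewhere contribute to roots; other lines are dominated. Here the surviving (envelope) indices are i = 3, i = 2, i = 1, i = 0.
Intersections between consecutive envelope lines give the roots: for adjacent envelope indices i < j the intersection is x = (a_i − a_j) / (j − i). Reading off the sorted break points: {-5, 4, 8}.
Verification: at each break x_0, at least two indices attain the minimum of min_i(a_i + i · x_0).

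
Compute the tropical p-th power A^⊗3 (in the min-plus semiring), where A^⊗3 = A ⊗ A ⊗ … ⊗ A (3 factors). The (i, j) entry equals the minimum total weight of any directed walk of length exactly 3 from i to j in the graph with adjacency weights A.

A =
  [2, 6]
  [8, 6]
A^⊗3 =
  [6, 10]
  [12, 16]

Each entry (A^⊗3)_ij equals the minimum over all length-3 walks i = v_0 → v_1 → … → v_3 = j of Σ_t A[v_t][v_{t+1}]. For example, for (i, j) = (0, 1) we minimise over 4 possible intermediate vertex sequences; the minimum is 10, attained along the walk 0 → 0 → 0 → 1.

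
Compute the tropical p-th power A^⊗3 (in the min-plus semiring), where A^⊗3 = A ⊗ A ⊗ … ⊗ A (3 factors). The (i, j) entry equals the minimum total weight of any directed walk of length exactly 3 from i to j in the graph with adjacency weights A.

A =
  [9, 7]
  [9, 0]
A^⊗3 =
  [16, 7]
  [9, 0]

Each entry (A^⊗3)_ij equals the minimum over all length-3 walks i = v_0 → v_1 → … → v_3 = j of Σ_t A[v_t][v_{t+1}]. For example, for (i, j) = (0, 1) we minimise over 4 possible intermediate vertex sequences; the minimum is 7, attained along the walk 0 → 1 → 1 → 1.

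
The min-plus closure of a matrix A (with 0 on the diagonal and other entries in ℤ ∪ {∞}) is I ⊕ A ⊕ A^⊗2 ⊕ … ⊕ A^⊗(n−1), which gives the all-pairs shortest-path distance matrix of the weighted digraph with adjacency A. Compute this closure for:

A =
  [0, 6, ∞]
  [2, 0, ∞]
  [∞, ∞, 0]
Closure =
  [0, 6, ∞]
  [2, 0, ∞]
  [∞, ∞, 0]

This is the Floyd-Warshall all-pairs shortest-path computation. For each intermediate vertex k = 0, 1, …, 2, update dist[i][j] ← min(dist[i][j], dist[i][k] + dist[k][j]). The final matrix gives, for each (i, j), the minimum total weight of any directed path from i to j (possibly empty when i = j).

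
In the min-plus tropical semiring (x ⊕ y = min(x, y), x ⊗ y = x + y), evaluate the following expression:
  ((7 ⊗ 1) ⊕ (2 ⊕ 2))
((7 ⊗ 1) ⊕ (2 ⊕ 2)) = 2

Expand innermost to outermost. Recall ⊕ takes the minimum of its arguments and ⊗ takes their sum. Working out the expression ((7 ⊗ 1) ⊕ (2 ⊕ 2)) gives 2.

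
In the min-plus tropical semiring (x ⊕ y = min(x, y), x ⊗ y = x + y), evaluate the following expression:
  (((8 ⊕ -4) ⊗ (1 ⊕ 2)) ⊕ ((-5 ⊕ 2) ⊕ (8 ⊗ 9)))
(((8 ⊕ -4) ⊗ (1 ⊕ 2)) ⊕ ((-5 ⊕ 2) ⊕ (8 ⊗ 9))) = -5

Expand innermost to outermost. Recall ⊕ takes the minimum of its arguments and ⊗ takes their sum. Working out the expression (((8 ⊕ -4) ⊗ (1 ⊕ 2)) ⊕ ((-5 ⊕ 2) ⊕ (8 ⊗ 9))) gives -5.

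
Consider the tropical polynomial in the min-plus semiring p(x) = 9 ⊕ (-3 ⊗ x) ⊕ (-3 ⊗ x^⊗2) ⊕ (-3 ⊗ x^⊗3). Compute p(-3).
p(-3) = -12

A tropical monomial a ⊗ x^⊗i evaluates to a + i · x. Evaluating each term at x = -3:
  Term 0 contributes 9 + 0 · -3 = 9
  Term 1 contributes -3 + 1 · -3 = -6
  Term 2 contributes -3 + 2 · -3 = -9
  Term 3 contributes -3 + 3 · -3 = -12
p(-3) = ⊕ of these = min[9, -6, -9, -12] = -12.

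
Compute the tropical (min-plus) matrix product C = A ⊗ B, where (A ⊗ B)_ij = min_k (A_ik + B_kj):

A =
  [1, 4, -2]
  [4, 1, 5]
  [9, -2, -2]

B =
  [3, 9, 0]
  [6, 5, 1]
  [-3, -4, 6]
A ⊗ B =
  [-5, -6, 1]
  [2, 1, 2]
  [-5, -6, -1]

Apply the min-plus product entry-by-entry:
  C[0][0] = min over k of (A[0][0] + B[0][0] = 1 + 3 = 4, A[0][1] + B[1][0] = 4 + 6 = 10, A[0][2] + B[2][0] = -2 + -3 = -5) = -5 (attained at k = 2)
  C[0][1] = min over k of (A[0][0] + B[0][1] = 1 + 9 = 10, A[0][1] + B[1][1] = 4 + 5 = 9, A[0][2] + B[2][1] = -2 + -4 = -6) = -6 (attained at k = 2)
  C[0][2] = min over k of (A[0][0] + B[0][2] = 1 + 0 = 1, A[0][1] + B[1][2] = 4 + 1 = 5, A[0][2] + B[2][2] = -2 + 6 = 4) = 1 (attained at k = 0)
  C[1][0] = min over k of (A[1][0] + B[0][0] = 4 + 3 = 7, A[1][1] + B[1][0] = 1 + 6 = 7, A[1][2] + B[2][0] = 5 + -3 = 2) = 2 (attained at k = 2)
  C[1][1] = min over k of (A[1][0] + B[0][1] = 4 + 9 = 13, A[1][1] + B[1][1] = 1 + 5 = 6, A[1][2] + B[2][1] = 5 + -4 = 1) = 1 (attained at k = 2)
  C[1][2] = min over k of (A[1][0] + B[0][2] = 4 + 0 = 4, A[1][1] + B[1][2] = 1 + 1 = 2, A[1][2] + B[2][2] = 5 + 6 = 11) = 2 (attained at k = 1)
  C[2][0] = min over k of (A[2][0] + B[0][0] = 9 + 3 = 12, A[2][1] + B[1][0] = -2 + 6 = 4, A[2][2] + B[2][0] = -2 + -3 = -5) = -5 (attained at k = 2)
  C[2][1] = min over k of (A[2][0] + B[0][1] = 9 + 9 = 18, A[2][1] + B[1][1] = -2 + 5 = 3, A[2][2] + B[2][1] = -2 + -4 = -6) = -6 (attained at k = 2)
  C[2][2] = min over k of (A[2][0] + B[0][2] = 9 + 0 = 9, A[2][1] + B[1][2] = -2 + 1 = -1, A[2][2] + B[2][2] = -2 + 6 = 4) = -1 (attained at k = 1)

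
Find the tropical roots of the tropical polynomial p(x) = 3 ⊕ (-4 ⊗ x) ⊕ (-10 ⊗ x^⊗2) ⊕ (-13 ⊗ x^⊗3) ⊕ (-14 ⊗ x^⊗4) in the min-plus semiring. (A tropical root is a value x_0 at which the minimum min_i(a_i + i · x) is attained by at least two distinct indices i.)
Roots: {1, 3, 6, 7}

Each tropical root is a break point of the lower envelope of the lines y = a_i + i · x (there are 5 lines, with slopes 0, 1, ..., 4). Only the lines that attain the minimum somewhere contribute to roots; other lines are dominated. Here the surviving (envelope) indices are i = 4, i = 3, i = 2, i = 1, i = 0.
Intersections between consecutive envelope lines give the roots: for adjacent envelope indices i < j the intersection is x = (a_i − a_j) / (j − i). Reading off the sorted break points: {1, 3, 6, 7}.
Verification: at each break x_0, at least two indices attain the minimum of min_i(a_i + i · x_0).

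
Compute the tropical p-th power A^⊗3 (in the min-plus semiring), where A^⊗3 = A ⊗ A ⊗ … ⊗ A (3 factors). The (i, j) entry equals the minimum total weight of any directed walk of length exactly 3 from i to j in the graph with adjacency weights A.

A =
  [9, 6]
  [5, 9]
A^⊗3 =
  [20, 17]
  [16, 20]

Each entry (A^⊗3)_ij equals the minimum over all length-3 walks i = v_0 → v_1 → … → v_3 = j of Σ_t A[v_t][v_{t+1}]. For example, for (i, j) = (0, 1) we minimise over 4 possible intermediate vertex sequences; the minimum is 17, attained along the walk 0 → 1 → 0 → 1.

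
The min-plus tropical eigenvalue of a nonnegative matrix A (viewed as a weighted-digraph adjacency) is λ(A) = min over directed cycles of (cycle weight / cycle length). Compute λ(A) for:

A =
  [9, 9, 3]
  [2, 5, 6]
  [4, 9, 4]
λ(A) = 7/2

Enumerate directed cycles and compute their means (weight / length). Sample:
  cycle 0 → 0: weight = 9, length = 1, mean = 9/1 ≈ 9.000
  cycle 1 → 1: weight = 5, length = 1, mean = 5/1 ≈ 5.000
  cycle 2 → 2: weight = 4, length = 1, mean = 4/1 ≈ 4.000
  cycle 0 → 1 → 0: weight = 11, length = 2, mean = 11/2 ≈ 5.500
  cycle 0 → 2 → 0: weight = 7, length = 2, mean = 7/2 ≈ 3.500
  cycle 1 → 0 → 1: weight = 11, length = 2, mean = 11/2 ≈ 5.500
Minimum mean = 3.500, attained e.g. along the cycle 0 → 2 → 0 with weight 7 and length 2. So λ(A) = 7/2 = 7/2.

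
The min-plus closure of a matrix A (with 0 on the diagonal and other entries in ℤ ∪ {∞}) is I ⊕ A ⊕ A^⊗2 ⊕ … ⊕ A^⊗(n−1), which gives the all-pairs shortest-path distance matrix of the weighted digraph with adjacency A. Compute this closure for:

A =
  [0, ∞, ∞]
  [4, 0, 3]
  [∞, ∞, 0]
Closure =
  [0, ∞, ∞]
  [4, 0, 3]
  [∞, ∞, 0]

This is the Floyd-Warshall all-pairs shortest-path computation. For each intermediate vertex k = 0, 1, …, 2, update dist[i][j] ← min(dist[i][j], dist[i][k] + dist[k][j]). The final matrix gives, for each (i, j), the minimum total weight of any directed path from i to j (possibly empty when i = j).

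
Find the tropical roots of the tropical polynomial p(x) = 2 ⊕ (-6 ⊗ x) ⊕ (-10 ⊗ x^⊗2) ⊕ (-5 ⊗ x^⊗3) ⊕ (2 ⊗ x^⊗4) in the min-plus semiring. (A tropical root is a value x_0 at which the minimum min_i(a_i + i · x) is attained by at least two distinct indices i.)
Roots: {-7, -5, 4, 8}

Each tropical root is a break point of the lower envelope of the lines y = a_i + i · x (there are 5 lines, with slopes 0, 1, ..., 4). Only the lines that attain the minimum somewhere contribute to roots; other lines are dominated. Here the surviving (envelope) indices are i = 4, i = 3, i = 2, i = 1, i = 0.
Intersections between consecutive envelope lines give the roots: for adjacent envelope indices i < j the intersection is x = (a_i − a_j) / (j − i). Reading off the sorted break points: {-7, -5, 4, 8}.
Verification: at each break x_0, at least two indices attain the minimum of min_i(a_i + i · x_0).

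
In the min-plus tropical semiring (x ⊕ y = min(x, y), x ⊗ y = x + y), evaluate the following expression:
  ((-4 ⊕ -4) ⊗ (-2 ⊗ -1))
((-4 ⊕ -4) ⊗ (-2 ⊗ -1)) = -7

Expand innermost to outermost. Recall ⊕ takes the minimum of its arguments and ⊗ takes their sum. Working out the expression ((-4 ⊕ -4) ⊗ (-2 ⊗ -1)) gives -7.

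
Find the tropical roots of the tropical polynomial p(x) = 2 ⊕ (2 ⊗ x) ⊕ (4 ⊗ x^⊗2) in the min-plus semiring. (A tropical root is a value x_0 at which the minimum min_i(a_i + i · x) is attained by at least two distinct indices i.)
Roots: {-2, 0}

Each tropical root is a break point of the lower envelope of the lines y = a_i + i · x (there are 3 lines, with slopes 0, 1, ..., 2). Only the lines that attain the minimum somewhere contribute to roots; other lines are dominated. Here the surviving (envelope) indices are i = 2, i = 1, i = 0.
Intersections between consecutive envelope lines give the roots: for adjacent envelope indices i < j the intersection is x = (a_i − a_j) / (j − i). Reading off the sorted break points: {-2, 0}.
Verification: at each break x_0, at least two indices attain the minimum of min_i(a_i + i · x_0).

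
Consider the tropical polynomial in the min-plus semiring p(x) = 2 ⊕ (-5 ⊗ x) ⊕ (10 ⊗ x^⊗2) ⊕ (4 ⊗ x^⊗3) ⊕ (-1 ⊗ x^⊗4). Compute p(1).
p(1) = -4

A tropical monomial a ⊗ x^⊗i evaluates to a + i · x. Evaluating each term at x = 1:
  Term 0 contributes 2 + 0 · 1 = 2
  Term 1 contributes -5 + 1 · 1 = -4
  Term 2 contributes 10 + 2 · 1 = 12
  Term 3 contributes 4 + 3 · 1 = 7
  Term 4 contributes -1 + 4 · 1 = 3
p(1) = ⊕ of these = min[2, -4, 12, 7, 3] = -4.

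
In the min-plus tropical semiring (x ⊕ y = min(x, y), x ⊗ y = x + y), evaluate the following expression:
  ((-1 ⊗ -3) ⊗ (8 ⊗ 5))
((-1 ⊗ -3) ⊗ (8 ⊗ 5)) = 9

Expand innermost to outermost. Recall ⊕ takes the minimum of its arguments and ⊗ takes their sum. Working out the expression ((-1 ⊗ -3) ⊗ (8 ⊗ 5)) gives 9.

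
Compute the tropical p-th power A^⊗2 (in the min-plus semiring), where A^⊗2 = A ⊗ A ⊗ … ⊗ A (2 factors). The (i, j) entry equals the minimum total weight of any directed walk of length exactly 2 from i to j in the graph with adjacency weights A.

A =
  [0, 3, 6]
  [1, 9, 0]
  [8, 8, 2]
A^⊗2 =
  [0, 3, 3]
  [1, 4, 2]
  [8, 10, 4]

Each entry (A^⊗2)_ij equals the minimum over all length-2 walks i = v_0 → v_1 → … → v_2 = j of Σ_t A[v_t][v_{t+1}]. For example, for (i, j) = (0, 2) we minimise over 3 possible intermediate vertex sequences; the minimum is 3, attained along the walk 0 → 1 → 2.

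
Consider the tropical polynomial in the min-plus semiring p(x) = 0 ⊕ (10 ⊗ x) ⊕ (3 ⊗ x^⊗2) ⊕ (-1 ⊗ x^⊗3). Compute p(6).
p(6) = 0

A tropical monomial a ⊗ x^⊗i evaluates to a + i · x. Evaluating each term at x = 6:
  Term 0 contributes 0 + 0 · 6 = 0
  Term 1 contributes 10 + 1 · 6 = 16
  Term 2 contributes 3 + 2 · 6 = 15
  Term 3 contributes -1 + 3 · 6 = 17
p(6) = ⊕ of these = min[0, 16, 15, 17] = 0.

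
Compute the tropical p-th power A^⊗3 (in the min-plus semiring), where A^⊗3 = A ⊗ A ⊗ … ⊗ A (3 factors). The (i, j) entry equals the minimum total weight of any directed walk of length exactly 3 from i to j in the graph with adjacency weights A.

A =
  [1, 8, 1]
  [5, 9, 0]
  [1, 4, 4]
A^⊗3 =
  [3, 6, 3]
  [2, 8, 2]
  [3, 6, 3]

Each entry (A^⊗3)_ij equals the minimum over all length-3 walks i = v_0 → v_1 → … → v_3 = j of Σ_t A[v_t][v_{t+1}]. For example, for (i, j) = (0, 2) we minimise over 9 possible intermediate vertex sequences; the minimum is 3, attained along the walk 0 → 0 → 0 → 2.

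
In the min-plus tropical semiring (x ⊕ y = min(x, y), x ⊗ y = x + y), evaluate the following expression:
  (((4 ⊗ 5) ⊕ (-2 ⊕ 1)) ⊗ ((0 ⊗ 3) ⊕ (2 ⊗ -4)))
(((4 ⊗ 5) ⊕ (-2 ⊕ 1)) ⊗ ((0 ⊗ 3) ⊕ (2 ⊗ -4))) = -4

Expand innermost to outermost. Recall ⊕ takes the minimum of its arguments and ⊗ takes their sum. Working out the expression (((4 ⊗ 5) ⊕ (-2 ⊕ 1)) ⊗ ((0 ⊗ 3) ⊕ (2 ⊗ -4))) gives -4.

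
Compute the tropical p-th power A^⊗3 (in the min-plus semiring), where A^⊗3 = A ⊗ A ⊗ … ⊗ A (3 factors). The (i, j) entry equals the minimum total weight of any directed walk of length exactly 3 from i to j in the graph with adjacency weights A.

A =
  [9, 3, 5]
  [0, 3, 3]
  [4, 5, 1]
A^⊗3 =
  [6, 6, 7]
  [3, 6, 5]
  [6, 7, 3]

Each entry (A^⊗3)_ij equals the minimum over all length-3 walks i = v_0 → v_1 → … → v_3 = j of Σ_t A[v_t][v_{t+1}]. For example, for (i, j) = (0, 2) we minimise over 9 possible intermediate vertex sequences; the minimum is 7, attained along the walk 0 → 1 → 2 → 2.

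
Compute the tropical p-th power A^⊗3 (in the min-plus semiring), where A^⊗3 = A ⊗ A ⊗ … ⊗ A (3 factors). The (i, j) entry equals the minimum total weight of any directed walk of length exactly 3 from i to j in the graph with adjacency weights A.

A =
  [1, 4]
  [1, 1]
A^⊗3 =
  [3, 6]
  [3, 3]

Each entry (A^⊗3)_ij equals the minimum over all length-3 walks i = v_0 → v_1 → … → v_3 = j of Σ_t A[v_t][v_{t+1}]. For example, for (i, j) = (0, 1) we minimise over 4 possible intermediate vertex sequences; the minimum is 6, attained along the walk 0 → 0 → 0 → 1.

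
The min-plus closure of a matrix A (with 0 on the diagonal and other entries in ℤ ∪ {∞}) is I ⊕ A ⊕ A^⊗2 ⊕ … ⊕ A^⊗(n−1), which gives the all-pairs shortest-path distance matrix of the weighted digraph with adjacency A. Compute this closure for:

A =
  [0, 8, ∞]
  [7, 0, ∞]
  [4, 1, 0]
Closure =
  [0, 8, ∞]
  [7, 0, ∞]
  [4, 1, 0]

This is the Floyd-Warshall all-pairs shortest-path computation. For each intermediate vertex k = 0, 1, …, 2, update dist[i][j] ← min(dist[i][j], dist[i][k] + dist[k][j]). The final matrix gives, for each (i, j), the minimum total weight of any directed path from i to j (possibly empty when i = j).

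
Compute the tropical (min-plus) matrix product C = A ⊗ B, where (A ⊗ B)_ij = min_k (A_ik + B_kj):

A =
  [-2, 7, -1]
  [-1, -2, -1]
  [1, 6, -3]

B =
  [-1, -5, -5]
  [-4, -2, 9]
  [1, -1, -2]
A ⊗ B =
  [-3, -7, -7]
  [-6, -6, -6]
  [-2, -4, -5]

Apply the min-plus product entry-by-entry:
  C[0][0] = min over k of (A[0][0] + B[0][0] = -2 + -1 = -3, A[0][1] + B[1][0] = 7 + -4 = 3, A[0][2] + B[2][0] = -1 + 1 = 0) = -3 (attained at k = 0)
  C[0][1] = min over k of (A[0][0] + B[0][1] = -2 + -5 = -7, A[0][1] + B[1][1] = 7 + -2 = 5, A[0][2] + B[2][1] = -1 + -1 = -2) = -7 (attained at k = 0)
  C[0][2] = min over k of (A[0][0] + B[0][2] = -2 + -5 = -7, A[0][1] + B[1][2] = 7 + 9 = 16, A[0][2] + B[2][2] = -1 + -2 = -3) = -7 (attained at k = 0)
  C[1][0] = min over k of (A[1][0] + B[0][0] = -1 + -1 = -2, A[1][1] + B[1][0] = -2 + -4 = -6, A[1][2] + B[2][0] = -1 + 1 = 0) = -6 (attained at k = 1)
  C[1][1] = min over k of (A[1][0] + B[0][1] = -1 + -5 = -6, A[1][1] + B[1][1] = -2 + -2 = -4, A[1][2] + B[2][1] = -1 + -1 = -2) = -6 (attained at k = 0)
  C[1][2] = min over k of (A[1][0] + B[0][2] = -1 + -5 = -6, A[1][1] + B[1][2] = -2 + 9 = 7, A[1][2] + B[2][2] = -1 + -2 = -3) = -6 (attained at k = 0)
  C[2][0] = min over k of (A[2][0] + B[0][0] = 1 + -1 = 0, A[2][1] + B[1][0] = 6 + -4 = 2, A[2][2] + B[2][0] = -3 + 1 = -2) = -2 (attained at k = 2)
  C[2][1] = min over k of (A[2][0] + B[0][1] = 1 + -5 = -4, A[2][1] + B[1][1] = 6 + -2 = 4, A[2][2] + B[2][1] = -3 + -1 = -4) = -4 (attained at k = 0)
  C[2][2] = min over k of (A[2][0] + B[0][2] = 1 + -5 = -4, A[2][1] + B[1][2] = 6 + 9 = 15, A[2][2] + B[2][2] = -3 + -2 = -5) = -5 (attained at k = 2)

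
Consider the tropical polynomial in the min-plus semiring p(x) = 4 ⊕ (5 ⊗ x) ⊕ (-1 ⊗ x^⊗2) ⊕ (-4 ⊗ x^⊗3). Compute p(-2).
p(-2) = -10

A tropical monomial a ⊗ x^⊗i evaluates to a + i · x. Evaluating each term at x = -2:
  Term 0 contributes 4 + 0 · -2 = 4
  Term 1 contributes 5 + 1 · -2 = 3
  Term 2 contributes -1 + 2 · -2 = -5
  Term 3 contributes -4 + 3 · -2 = -10
p(-2) = ⊕ of these = min[4, 3, -5, -10] = -10.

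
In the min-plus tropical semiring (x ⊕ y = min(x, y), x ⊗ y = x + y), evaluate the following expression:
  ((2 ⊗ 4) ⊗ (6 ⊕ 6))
((2 ⊗ 4) ⊗ (6 ⊕ 6)) = 12

Expand innermost to outermost. Recall ⊕ takes the minimum of its arguments and ⊗ takes their sum. Working out the expression ((2 ⊗ 4) ⊗ (6 ⊕ 6)) gives 12.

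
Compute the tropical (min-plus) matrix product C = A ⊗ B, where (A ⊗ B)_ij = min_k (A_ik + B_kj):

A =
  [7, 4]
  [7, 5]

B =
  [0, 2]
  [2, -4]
A ⊗ B =
  [6, 0]
  [7, 1]

Apply the min-plus product entry-by-entry:
  C[0][0] = min over k of (A[0][0] + B[0][0] = 7 + 0 = 7, A[0][1] + B[1][0] = 4 + 2 = 6) = 6 (attained at k = 1)
  C[0][1] = min over k of (A[0][0] + B[0][1] = 7 + 2 = 9, A[0][1] + B[1][1] = 4 + -4 = 0) = 0 (attained at k = 1)
  C[1][0] = min over k of (A[1][0] + B[0][0] = 7 + 0 = 7, A[1][1] + B[1][0] = 5 + 2 = 7) = 7 (attained at k = 0)
  C[1][1] = min over k of (A[1][0] + B[0][1] = 7 + 2 = 9, A[1][1] + B[1][1] = 5 + -4 = 1) = 1 (attained at k = 1)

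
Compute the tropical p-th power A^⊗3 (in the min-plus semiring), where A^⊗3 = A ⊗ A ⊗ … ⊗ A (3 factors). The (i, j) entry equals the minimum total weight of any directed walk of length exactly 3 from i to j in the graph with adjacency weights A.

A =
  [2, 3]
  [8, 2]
A^⊗3 =
  [6, 7]
  [12, 6]

Each entry (A^⊗3)_ij equals the minimum over all length-3 walks i = v_0 → v_1 → … → v_3 = j of Σ_t A[v_t][v_{t+1}]. For example, for (i, j) = (0, 1) we minimise over 4 possible intermediate vertex sequences; the minimum is 7, attained along the walk 0 → 0 → 0 → 1.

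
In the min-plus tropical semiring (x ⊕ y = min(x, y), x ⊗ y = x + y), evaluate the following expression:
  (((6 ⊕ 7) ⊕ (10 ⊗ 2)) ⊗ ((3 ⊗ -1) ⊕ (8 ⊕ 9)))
(((6 ⊕ 7) ⊕ (10 ⊗ 2)) ⊗ ((3 ⊗ -1) ⊕ (8 ⊕ 9))) = 8

Expand innermost to outermost. Recall ⊕ takes the minimum of its arguments and ⊗ takes their sum. Working out the expression (((6 ⊕ 7) ⊕ (10 ⊗ 2)) ⊗ ((3 ⊗ -1) ⊕ (8 ⊕ 9))) gives 8.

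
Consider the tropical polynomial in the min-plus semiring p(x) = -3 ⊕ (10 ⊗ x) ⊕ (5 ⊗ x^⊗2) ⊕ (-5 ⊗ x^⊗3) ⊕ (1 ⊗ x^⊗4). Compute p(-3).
p(-3) = -14

A tropical monomial a ⊗ x^⊗i evaluates to a + i · x. Evaluating each term at x = -3:
  Term 0 contributes -3 + 0 · -3 = -3
  Term 1 contributes 10 + 1 · -3 = 7
  Term 2 contributes 5 + 2 · -3 = -1
  Term 3 contributes -5 + 3 · -3 = -14
  Term 4 contributes 1 + 4 · -3 = -11
p(-3) = ⊕ of these = min[-3, 7, -1, -14, -11] = -14.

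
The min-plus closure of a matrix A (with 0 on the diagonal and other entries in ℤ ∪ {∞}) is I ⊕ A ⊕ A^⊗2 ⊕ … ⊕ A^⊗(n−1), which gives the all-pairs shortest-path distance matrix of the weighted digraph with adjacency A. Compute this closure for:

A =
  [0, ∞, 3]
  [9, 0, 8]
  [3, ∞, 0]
Closure =
  [0, ∞, 3]
  [9, 0, 8]
  [3, ∞, 0]

This is the Floyd-Warshall all-pairs shortest-path computation. For each intermediate vertex k = 0, 1, …, 2, update dist[i][j] ← min(dist[i][j], dist[i][k] + dist[k][j]). The final matrix gives, for each (i, j), the minimum total weight of any directed path from i to j (possibly empty when i = j).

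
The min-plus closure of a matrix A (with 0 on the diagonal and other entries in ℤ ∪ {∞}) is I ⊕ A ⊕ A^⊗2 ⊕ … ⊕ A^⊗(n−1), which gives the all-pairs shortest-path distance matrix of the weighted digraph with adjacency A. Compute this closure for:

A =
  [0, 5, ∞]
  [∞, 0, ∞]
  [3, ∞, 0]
Closure =
  [0, 5, ∞]
  [∞, 0, ∞]
  [3, 8, 0]

This is the Floyd-Warshall all-pairs shortest-path computation. For each intermediate vertex k = 0, 1, …, 2, update dist[i][j] ← min(dist[i][j], dist[i][k] + dist[k][j]). The final matrix gives, for each (i, j), the minimum total weight of any directed path from i to j (possibly empty when i = j).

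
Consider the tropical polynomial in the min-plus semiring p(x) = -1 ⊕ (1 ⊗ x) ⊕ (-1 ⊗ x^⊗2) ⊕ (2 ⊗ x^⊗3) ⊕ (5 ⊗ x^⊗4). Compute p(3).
p(3) = -1

A tropical monomial a ⊗ x^⊗i evaluates to a + i · x. Evaluating each term at x = 3:
  Term 0 contributes -1 + 0 · 3 = -1
  Term 1 contributes 1 + 1 · 3 = 4
  Term 2 contributes -1 + 2 · 3 = 5
  Term 3 contributes 2 + 3 · 3 = 11
  Term 4 contributes 5 + 4 · 3 = 17
p(3) = ⊕ of these = min[-1, 4, 5, 11, 17] = -1.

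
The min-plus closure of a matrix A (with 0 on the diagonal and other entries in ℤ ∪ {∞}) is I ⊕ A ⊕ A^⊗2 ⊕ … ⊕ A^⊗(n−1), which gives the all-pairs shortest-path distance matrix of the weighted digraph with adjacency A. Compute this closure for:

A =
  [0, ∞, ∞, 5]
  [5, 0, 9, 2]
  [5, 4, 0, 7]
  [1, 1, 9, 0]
Closure =
  [0, 6, 14, 5]
  [3, 0, 9, 2]
  [5, 4, 0, 6]
  [1, 1, 9, 0]

This is the Floyd-Warshall all-pairs shortest-path computation. For each intermediate vertex k = 0, 1, …, 3, update dist[i][j] ← min(dist[i][j], dist[i][k] + dist[k][j]). The final matrix gives, for each (i, j), the minimum total weight of any directed path from i to j (possibly empty when i = j).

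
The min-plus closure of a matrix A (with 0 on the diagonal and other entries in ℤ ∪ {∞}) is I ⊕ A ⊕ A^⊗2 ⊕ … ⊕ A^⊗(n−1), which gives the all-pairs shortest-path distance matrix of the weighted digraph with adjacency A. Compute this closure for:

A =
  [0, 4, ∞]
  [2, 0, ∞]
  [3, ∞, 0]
Closure =
  [0, 4, ∞]
  [2, 0, ∞]
  [3, 7, 0]

This is the Floyd-Warshall all-pairs shortest-path computation. For each intermediate vertex k = 0, 1, …, 2, update dist[i][j] ← min(dist[i][j], dist[i][k] + dist[k][j]). The final matrix gives, for each (i, j), the minimum total weight of any directed path from i to j (possibly empty when i = j).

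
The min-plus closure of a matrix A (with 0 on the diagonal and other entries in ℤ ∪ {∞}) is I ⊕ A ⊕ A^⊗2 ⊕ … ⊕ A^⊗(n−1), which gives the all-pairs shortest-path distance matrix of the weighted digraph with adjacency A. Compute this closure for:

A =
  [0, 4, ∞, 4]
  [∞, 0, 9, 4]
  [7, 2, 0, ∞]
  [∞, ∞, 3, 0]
Closure =
  [0, 4, 7, 4]
  [14, 0, 7, 4]
  [7, 2, 0, 6]
  [10, 5, 3, 0]

This is the Floyd-Warshall all-pairs shortest-path computation. For each intermediate vertex k = 0, 1, …, 3, update dist[i][j] ← min(dist[i][j], dist[i][k] + dist[k][j]). The final matrix gives, for each (i, j), the minimum total weight of any directed path from i to j (possibly empty when i = j).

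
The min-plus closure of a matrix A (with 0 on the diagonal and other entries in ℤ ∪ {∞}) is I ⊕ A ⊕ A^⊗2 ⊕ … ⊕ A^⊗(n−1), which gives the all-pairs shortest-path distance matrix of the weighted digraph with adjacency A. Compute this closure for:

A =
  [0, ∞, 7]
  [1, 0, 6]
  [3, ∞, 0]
Closure =
  [0, ∞, 7]
  [1, 0, 6]
  [3, ∞, 0]

This is the Floyd-Warshall all-pairs shortest-path computation. For each intermediate vertex k = 0, 1, …, 2, update dist[i][j] ← min(dist[i][j], dist[i][k] + dist[k][j]). The final matrix gives, for each (i, j), the minimum total weight of any directed path from i to j (possibly empty when i = j).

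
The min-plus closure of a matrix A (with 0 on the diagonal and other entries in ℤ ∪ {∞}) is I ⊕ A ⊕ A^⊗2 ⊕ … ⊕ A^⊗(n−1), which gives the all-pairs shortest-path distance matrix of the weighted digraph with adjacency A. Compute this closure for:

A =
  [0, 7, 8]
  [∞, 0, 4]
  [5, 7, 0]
Closure =
  [0, 7, 8]
  [9, 0, 4]
  [5, 7, 0]

This is the Floyd-Warshall all-pairs shortest-path computation. For each intermediate vertex k = 0, 1, …, 2, update dist[i][j] ← min(dist[i][j], dist[i][k] + dist[k][j]). The final matrix gives, for each (i, j), the minimum total weight of any directed path from i to j (possibly empty when i = j).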